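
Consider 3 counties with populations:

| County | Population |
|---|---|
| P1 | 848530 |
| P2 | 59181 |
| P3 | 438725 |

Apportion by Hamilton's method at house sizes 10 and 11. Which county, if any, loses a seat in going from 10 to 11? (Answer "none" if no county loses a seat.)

At 10 seats: P1 6, P2 1, P3 3.
At 11 seats: P1 7, P2 0, P3 4.
P2 drops from 1 to 0.

P2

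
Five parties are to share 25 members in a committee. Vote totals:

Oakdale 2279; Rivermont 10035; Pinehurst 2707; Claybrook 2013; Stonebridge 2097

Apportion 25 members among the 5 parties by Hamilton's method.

The standard divisor is 19131/25 ≈ 765.24.
Standard quotas: Oakdale 2.9782, Rivermont 13.1135, Pinehurst 3.5375, Claybrook 2.6305, Stonebridge 2.7403.
Lower quotas: Oakdale 2, Rivermont 13, Pinehurst 3, Claybrook 2, Stonebridge 2 (sum 22, leaving 3 seats).
Remainders in descending order: Oakdale 0.9782, Stonebridge 0.7403, Claybrook 0.6305, Pinehurst 0.5375, Rivermont 0.1135.
The surplus seats go to Oakdale, Stonebridge, Claybrook.

Oakdale: 3, Rivermont: 13, Pinehurst: 3, Claybrook: 3, Stonebridge: 3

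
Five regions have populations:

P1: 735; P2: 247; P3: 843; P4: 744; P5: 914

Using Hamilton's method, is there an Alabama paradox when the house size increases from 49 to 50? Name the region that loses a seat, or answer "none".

At 49 seats: P1 10, P2 4, P3 12, P4 10, P5 13.
At 50 seats: P1 11, P2 3, P3 12, P4 11, P5 13.
P2 drops from 4 to 3.

P2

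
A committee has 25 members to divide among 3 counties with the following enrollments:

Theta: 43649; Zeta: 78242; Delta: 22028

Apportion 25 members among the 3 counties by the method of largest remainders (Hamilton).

Theta=7; Zeta=14; Delta=4

Total 143919; standard divisor 143919/25 ≈ 5756.76.
Standard quotas: Theta 7.5822, Zeta 13.5913, Delta 3.8265.
Lower quotas: Theta 7, Zeta 13, Delta 3 (sum 23, leaving 2 seats).
Remainders in descending order: Delta 0.8265, Zeta 0.5913, Theta 0.5822.
Largest remainders: Delta, Zeta receive the extra seats.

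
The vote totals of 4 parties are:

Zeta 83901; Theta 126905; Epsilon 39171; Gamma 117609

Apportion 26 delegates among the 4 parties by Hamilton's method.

Zeta 6, Theta 9, Epsilon 3, Gamma 8

The standard divisor is 367586/26 ≈ 14137.923.
Standard quotas: Zeta 5.9345, Theta 8.9762, Epsilon 2.7706, Gamma 8.3187.
Lower quotas: Zeta 5, Theta 8, Epsilon 2, Gamma 8 (sum 23, leaving 3 seats).
Remainders in descending order: Theta 0.9762, Zeta 0.9345, Epsilon 0.7706, Gamma 0.3187.
Largest remainders: Theta, Zeta, Epsilon receive the extra seats.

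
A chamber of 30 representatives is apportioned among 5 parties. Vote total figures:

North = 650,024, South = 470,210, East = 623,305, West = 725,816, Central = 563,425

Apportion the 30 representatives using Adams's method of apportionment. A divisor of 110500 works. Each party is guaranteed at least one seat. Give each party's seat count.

North 6; South 5; East 6; West 7; Central 6

With modified divisor 110500: modified quotas North 5.883, South 4.255, East 5.641, West 6.568, Central 5.099.
Rounding up: North 6, South 5, East 6, West 7, Central 6 (total 30).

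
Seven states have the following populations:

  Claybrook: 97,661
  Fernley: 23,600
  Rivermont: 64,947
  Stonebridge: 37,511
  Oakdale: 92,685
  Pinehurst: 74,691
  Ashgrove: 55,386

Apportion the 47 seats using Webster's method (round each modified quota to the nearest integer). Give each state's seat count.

Claybrook=10, Fernley=2, Rivermont=7, Stonebridge=4, Oakdale=10, Pinehurst=8, Ashgrove=6

Standard divisor 446481/47 ≈ 9499.596; standard quotas: Claybrook 10.281, Fernley 2.484, Rivermont 6.837, Stonebridge 3.949, Oakdale 9.757, Pinehurst 7.863, Ashgrove 5.830.
Rounding to the nearest integer gives Claybrook 10, Fernley 2, Rivermont 7, Stonebridge 4, Oakdale 10, Pinehurst 8, Ashgrove 6 — total 47, matching the house size, so no adjustment is needed.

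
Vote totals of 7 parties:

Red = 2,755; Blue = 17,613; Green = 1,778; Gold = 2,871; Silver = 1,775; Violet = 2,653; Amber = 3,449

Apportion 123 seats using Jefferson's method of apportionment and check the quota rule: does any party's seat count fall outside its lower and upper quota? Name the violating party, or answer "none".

Standard quotas: Red 10.302, Blue 65.860, Green 6.648, Gold 10.735, Silver 6.637, Violet 9.920, Amber 12.897.
Jefferson allocation: Red 10, Blue 67, Green 6, Gold 11, Silver 6, Violet 10, Amber 13.
Blue has quota 65.860 (lower 65, upper 66) but receives 67 — outside the quota interval.

Blue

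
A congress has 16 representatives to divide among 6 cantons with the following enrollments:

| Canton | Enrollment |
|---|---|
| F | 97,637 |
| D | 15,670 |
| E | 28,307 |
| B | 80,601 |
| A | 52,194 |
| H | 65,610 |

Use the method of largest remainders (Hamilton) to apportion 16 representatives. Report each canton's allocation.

The standard divisor is 340019/16 ≈ 21251.188.
Standard quotas: F 4.5944, D 0.7374, E 1.3320, B 3.7928, A 2.4561, H 3.0874.
Lower quotas: F 4, D 0, E 1, B 3, A 2, H 3 (sum 13, leaving 3 seats).
Remainders in descending order: B 0.7928, D 0.7374, F 0.5944, A 0.4561, E 0.3320, H 0.0874.
The surplus seats go to B, D, F.

F=5, D=1, E=1, B=4, A=2, H=3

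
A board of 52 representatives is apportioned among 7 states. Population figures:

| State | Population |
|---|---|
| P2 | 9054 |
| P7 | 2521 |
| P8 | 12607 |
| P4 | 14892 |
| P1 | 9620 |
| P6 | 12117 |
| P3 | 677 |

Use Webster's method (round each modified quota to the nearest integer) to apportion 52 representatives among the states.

P2: 8; P7: 2; P8: 11; P4: 12; P1: 8; P6: 10; P3: 1

Standard divisor 61488/52 ≈ 1182.462; standard quotas: P2 7.657, P7 2.132, P8 10.662, P4 12.594, P1 8.136, P6 10.247, P3 0.573.
Rounding to the nearest integer gives 8, 2, 11, 13, 8, 10, 1 = 53 seats, so the divisor must be adjusted.
With modified divisor 1196: modified quotas P2 7.570, P7 2.108, P8 10.541, P4 12.452, P1 8.043, P6 10.131, P3 0.566.
Rounding to the nearest integer: P2 8, P7 2, P8 11, P4 12, P1 8, P6 10, P3 1 (total 52).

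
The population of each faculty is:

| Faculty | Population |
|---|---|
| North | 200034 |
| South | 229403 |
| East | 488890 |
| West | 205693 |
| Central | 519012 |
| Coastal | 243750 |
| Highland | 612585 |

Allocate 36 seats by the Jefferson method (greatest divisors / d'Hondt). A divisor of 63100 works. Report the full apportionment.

North 3, South 3, East 7, West 3, Central 8, Coastal 3, Highland 9

With modified divisor 63100: modified quotas North 3.170, South 3.636, East 7.748, West 3.260, Central 8.225, Coastal 3.863, Highland 9.708.
Rounding down: North 3, South 3, East 7, West 3, Central 8, Coastal 3, Highland 9 (total 36).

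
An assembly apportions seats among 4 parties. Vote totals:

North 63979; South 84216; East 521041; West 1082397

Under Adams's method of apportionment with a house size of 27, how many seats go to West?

Standard divisor 1751633/27 ≈ 64875.296; standard quotas: North 0.986, South 1.298, East 8.031, West 16.684.
Rounding up gives 1, 2, 9, 17 = 29 seats, so the divisor must be adjusted.
With modified divisor 69900: modified quotas North 0.915, South 1.205, East 7.454, West 15.485.
Rounding up: North 1, South 2, East 8, West 16 (total 27).
West receives 16.

16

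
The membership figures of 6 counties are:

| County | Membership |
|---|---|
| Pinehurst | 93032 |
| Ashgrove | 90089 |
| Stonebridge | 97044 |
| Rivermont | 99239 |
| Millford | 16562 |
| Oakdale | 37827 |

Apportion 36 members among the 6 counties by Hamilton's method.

Pinehurst=8, Ashgrove=8, Stonebridge=8, Rivermont=8, Millford=1, Oakdale=3

Total 433793; standard divisor 433793/36 ≈ 12049.806.
Standard quotas: Pinehurst 7.7206, Ashgrove 7.4764, Stonebridge 8.0536, Rivermont 8.2357, Millford 1.3745, Oakdale 3.1392.
Lower quotas: Pinehurst 7, Ashgrove 7, Stonebridge 8, Rivermont 8, Millford 1, Oakdale 3 (sum 34, leaving 2 seats).
Remainders in descending order: Pinehurst 0.7206, Ashgrove 0.4764, Millford 0.3745, Rivermont 0.2357, Oakdale 0.1392, Stonebridge 0.0536.
Largest remainders: Pinehurst, Ashgrove receive the extra seats.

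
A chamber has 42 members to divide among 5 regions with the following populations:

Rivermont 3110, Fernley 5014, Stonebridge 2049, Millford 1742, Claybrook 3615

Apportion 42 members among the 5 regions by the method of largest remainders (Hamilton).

Rivermont 8; Fernley 14; Stonebridge 5; Millford 5; Claybrook 10

The standard divisor is 15530/42 ≈ 369.762.
Standard quotas: Rivermont 8.4108, Fernley 13.5601, Stonebridge 5.5414, Millford 4.7111, Claybrook 9.7766.
Lower quotas: Rivermont 8, Fernley 13, Stonebridge 5, Millford 4, Claybrook 9 (sum 39, leaving 3 seats).
Remainders in descending order: Claybrook 0.7766, Millford 0.7111, Fernley 0.5601, Stonebridge 0.5414, Rivermont 0.4108.
The surplus seats go to Claybrook, Millford, Fernley.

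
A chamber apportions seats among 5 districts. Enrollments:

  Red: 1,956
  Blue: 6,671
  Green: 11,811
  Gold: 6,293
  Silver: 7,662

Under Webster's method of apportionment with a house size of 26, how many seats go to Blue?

5

Standard divisor 34393/26 ≈ 1322.808; standard quotas: Red 1.479, Blue 5.043, Green 8.929, Gold 4.757, Silver 5.792.
Rounding to the nearest integer gives Red 1, Blue 5, Green 9, Gold 5, Silver 6 — total 26, matching the house size, so no adjustment is needed.
Blue receives 5.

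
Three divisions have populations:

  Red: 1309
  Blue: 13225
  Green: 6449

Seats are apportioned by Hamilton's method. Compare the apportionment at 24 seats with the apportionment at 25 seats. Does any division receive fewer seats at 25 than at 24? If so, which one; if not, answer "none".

At 24 seats: Red 2, Blue 15, Green 7.
At 25 seats: Red 1, Blue 16, Green 8.
Red drops from 2 to 1.

Red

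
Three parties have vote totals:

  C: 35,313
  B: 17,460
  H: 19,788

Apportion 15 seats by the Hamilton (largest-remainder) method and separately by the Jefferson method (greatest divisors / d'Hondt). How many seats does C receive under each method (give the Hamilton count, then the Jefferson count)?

7 and 8

Hamilton: C 7, B 4, H 4.
Jefferson: C 8, B 3, H 4.
C gets 7 under Hamilton and 8 under Jefferson.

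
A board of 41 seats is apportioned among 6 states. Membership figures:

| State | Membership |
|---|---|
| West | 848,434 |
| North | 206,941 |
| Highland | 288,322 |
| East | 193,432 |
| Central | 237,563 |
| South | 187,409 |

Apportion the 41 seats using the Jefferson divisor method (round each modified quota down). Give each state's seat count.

West 18; North 4; Highland 6; East 4; Central 5; South 4

Standard divisor 1962101/41 ≈ 47856.122; standard quotas: West 17.729, North 4.324, Highland 6.025, East 4.042, Central 4.964, South 3.916.
Rounding down gives 17, 4, 6, 4, 4, 3 = 38 seats, so the divisor must be adjusted.
With modified divisor 45800: modified quotas West 18.525, North 4.518, Highland 6.295, East 4.223, Central 5.187, South 4.092.
Rounding down: West 18, North 4, Highland 6, East 4, Central 5, South 4 (total 41).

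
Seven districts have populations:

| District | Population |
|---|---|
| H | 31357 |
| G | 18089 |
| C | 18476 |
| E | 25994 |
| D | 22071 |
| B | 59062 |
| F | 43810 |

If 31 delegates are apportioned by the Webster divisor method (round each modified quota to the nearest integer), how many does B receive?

Standard divisor 218859/31 ≈ 7059.968; standard quotas: H 4.442, G 2.562, C 2.617, E 3.682, D 3.126, B 8.366, F 6.205.
Rounding to the nearest integer gives H 4, G 3, C 3, E 4, D 3, B 8, F 6 — total 31, matching the house size, so no adjustment is needed.
B receives 8.

8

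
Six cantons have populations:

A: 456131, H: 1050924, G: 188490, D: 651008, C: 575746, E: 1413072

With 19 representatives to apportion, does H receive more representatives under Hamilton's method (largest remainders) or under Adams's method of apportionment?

Hamilton: A 2, H 5, G 1, D 3, C 2, E 6.
Adams: A 2, H 4, G 1, D 3, C 3, E 6.
H gets 5 under Hamilton and 4 under Adams.

Hamilton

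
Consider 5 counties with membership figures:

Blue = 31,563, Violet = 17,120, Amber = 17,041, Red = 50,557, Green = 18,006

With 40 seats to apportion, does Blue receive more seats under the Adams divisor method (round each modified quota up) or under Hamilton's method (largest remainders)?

Hamilton

Adams: Blue 9, Violet 5, Amber 5, Red 15, Green 6.
Hamilton: Blue 10, Violet 5, Amber 5, Red 15, Green 5.
Blue gets 9 under Adams and 10 under Hamilton.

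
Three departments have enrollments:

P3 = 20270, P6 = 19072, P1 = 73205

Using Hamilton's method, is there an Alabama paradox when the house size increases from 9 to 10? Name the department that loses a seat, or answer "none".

none

At 9 seats: P3 2, P6 1, P1 6.
At 10 seats: P3 2, P6 2, P1 6.
No department's allocation decreased.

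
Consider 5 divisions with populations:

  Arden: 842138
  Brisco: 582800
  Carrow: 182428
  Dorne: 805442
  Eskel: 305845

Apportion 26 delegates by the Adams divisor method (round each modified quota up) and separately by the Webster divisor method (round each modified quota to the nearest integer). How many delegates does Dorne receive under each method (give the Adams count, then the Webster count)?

Adams: Arden 8, Brisco 6, Carrow 2, Dorne 7, Eskel 3.
Webster: Arden 8, Brisco 5, Carrow 2, Dorne 8, Eskel 3.
Dorne gets 7 under Adams and 8 under Webster.

7 and 8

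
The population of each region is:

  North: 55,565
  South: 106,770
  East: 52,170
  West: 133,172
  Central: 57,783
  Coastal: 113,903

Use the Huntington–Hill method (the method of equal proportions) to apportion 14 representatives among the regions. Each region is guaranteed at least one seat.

With divisor 38867: modified quotas North 1.430, South 2.747, East 1.342, West 3.426, Central 1.487, Coastal 2.931.
Geometric-mean thresholds: North √(1·2)=1.414, South √(2·3)=2.449, East √(1·2)=1.414, West √(3·4)=3.464, Central √(1·2)=1.414, Coastal √(2·3)=2.449.
Each quota rounded against its threshold gives North 2, South 3, East 1, West 3, Central 2, Coastal 3 (total 14).

North=2; South=3; East=1; West=3; Central=2; Coastal=3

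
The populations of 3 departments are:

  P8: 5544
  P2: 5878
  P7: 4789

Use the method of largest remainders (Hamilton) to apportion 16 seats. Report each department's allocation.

The standard divisor is 16211/16 ≈ 1013.188.
Standard quotas: P8 5.4718, P2 5.8015, P7 4.7267.
Lower quotas: P8 5, P2 5, P7 4 (sum 14, leaving 2 seats).
Remainders in descending order: P2 0.8015, P7 0.7267, P8 0.4718.
Largest remainders: P2, P7 receive the extra seats.

P8 5, P2 6, P7 5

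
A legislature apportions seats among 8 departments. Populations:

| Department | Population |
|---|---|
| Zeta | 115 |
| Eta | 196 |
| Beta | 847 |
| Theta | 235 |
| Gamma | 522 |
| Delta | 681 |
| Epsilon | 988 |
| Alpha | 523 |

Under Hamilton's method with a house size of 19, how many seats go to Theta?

1

The standard divisor is 4107/19 ≈ 216.158.
Standard quotas: Zeta 0.532, Eta 0.907, Beta 3.918, Theta 1.087, Gamma 2.415, Delta 3.150, Epsilon 4.571, Alpha 2.420.
Lower quotas: Zeta 0, Eta 0, Beta 3, Theta 1, Gamma 2, Delta 3, Epsilon 4, Alpha 2 (sum 15, leaving 4 seats).
Remainders in descending order: Beta 0.918, Eta 0.907, Epsilon 0.571, Zeta 0.532, Alpha 0.420, Gamma 0.415, Delta 0.150, Theta 0.087.
Largest remainders: Beta, Eta, Epsilon, Zeta receive the extra seats.
Theta receives 1.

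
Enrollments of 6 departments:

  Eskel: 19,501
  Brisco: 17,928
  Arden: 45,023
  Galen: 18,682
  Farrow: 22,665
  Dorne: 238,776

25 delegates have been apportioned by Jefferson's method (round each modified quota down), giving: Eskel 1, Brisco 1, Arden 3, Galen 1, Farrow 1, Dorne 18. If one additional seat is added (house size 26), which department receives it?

Dorne

Priority for the next seat is population ÷ (current seats + 1).
Priorities: Eskel 9750.500, Brisco 8964.000, Arden 11255.750, Galen 9341.000, Farrow 11332.500, Dorne 12567.158.
Highest priority: Dorne.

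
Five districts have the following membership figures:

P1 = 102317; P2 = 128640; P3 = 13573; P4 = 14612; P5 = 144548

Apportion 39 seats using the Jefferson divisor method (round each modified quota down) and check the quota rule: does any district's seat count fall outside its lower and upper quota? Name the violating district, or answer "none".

none

Standard quotas: P1 9.885, P2 12.428, P3 1.311, P4 1.412, P5 13.965.
Jefferson allocation: P1 10, P2 13, P3 1, P4 1, P5 14.
Every allocation lies between the lower and upper quota.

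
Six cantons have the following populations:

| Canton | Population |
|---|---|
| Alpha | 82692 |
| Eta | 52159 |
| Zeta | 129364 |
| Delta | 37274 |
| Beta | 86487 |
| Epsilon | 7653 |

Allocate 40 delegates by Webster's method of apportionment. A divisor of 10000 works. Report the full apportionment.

Alpha 8, Eta 5, Zeta 13, Delta 4, Beta 9, Epsilon 1

With modified divisor 10000: modified quotas Alpha 8.269, Eta 5.216, Zeta 12.936, Delta 3.727, Beta 8.649, Epsilon 0.765.
Rounding to the nearest integer: Alpha 8, Eta 5, Zeta 13, Delta 4, Beta 9, Epsilon 1 (total 40).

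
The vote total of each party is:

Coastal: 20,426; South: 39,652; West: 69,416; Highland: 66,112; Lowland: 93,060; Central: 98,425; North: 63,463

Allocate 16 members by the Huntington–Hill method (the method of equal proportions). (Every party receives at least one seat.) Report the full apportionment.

Coastal 1; South 1; West 3; Highland 2; Lowland 3; Central 4; North 2

With divisor 28189: modified quotas Coastal 0.725, South 1.407, West 2.463, Highland 2.345, Lowland 3.301, Central 3.492, North 2.251.
Geometric-mean thresholds: Coastal (min 1), South √(1·2)=1.414, West √(2·3)=2.449, Highland √(2·3)=2.449, Lowland √(3·4)=3.464, Central √(3·4)=3.464, North √(2·3)=2.449.
Each quota rounded against its threshold gives Coastal 1, South 1, West 3, Highland 2, Lowland 3, Central 4, North 2 (total 16).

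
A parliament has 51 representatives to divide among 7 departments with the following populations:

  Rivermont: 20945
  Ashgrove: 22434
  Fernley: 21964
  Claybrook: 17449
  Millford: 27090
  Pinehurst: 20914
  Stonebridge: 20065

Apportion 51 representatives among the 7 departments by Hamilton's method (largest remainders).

Total 150861; standard divisor 150861/51 ≈ 2958.059.
Standard quotas: Rivermont 7.0807, Ashgrove 7.5840, Fernley 7.4251, Claybrook 5.8988, Millford 9.1580, Pinehurst 7.0702, Stonebridge 6.7832.
Lower quotas: Rivermont 7, Ashgrove 7, Fernley 7, Claybrook 5, Millford 9, Pinehurst 7, Stonebridge 6 (sum 48, leaving 3 seats).
Remainders in descending order: Claybrook 0.8988, Stonebridge 0.7832, Ashgrove 0.5840, Fernley 0.4251, Millford 0.1580, Rivermont 0.0807, Pinehurst 0.0702.
Largest remainders: Claybrook, Stonebridge, Ashgrove receive the extra seats.

Rivermont: 7, Ashgrove: 8, Fernley: 7, Claybrook: 6, Millford: 9, Pinehurst: 7, Stonebridge: 7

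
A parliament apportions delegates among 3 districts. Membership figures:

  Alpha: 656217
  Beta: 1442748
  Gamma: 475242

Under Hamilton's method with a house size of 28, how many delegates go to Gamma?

Total 2574207; standard divisor 2574207/28 ≈ 91935.964.
Standard quotas: Alpha 7.1378, Beta 15.6930, Gamma 5.1693.
Lower quotas: Alpha 7, Beta 15, Gamma 5 (sum 27, leaving 1 seat).
Remainders in descending order: Beta 0.6930, Gamma 0.1693, Alpha 0.1378.
The surplus seat goes to Beta.
Gamma receives 5.

5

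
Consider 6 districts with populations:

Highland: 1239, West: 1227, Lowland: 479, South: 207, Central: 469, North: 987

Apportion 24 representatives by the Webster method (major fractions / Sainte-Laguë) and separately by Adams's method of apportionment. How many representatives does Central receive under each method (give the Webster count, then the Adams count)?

Webster: Highland 7, West 6, Lowland 3, South 1, Central 2, North 5.
Adams: Highland 6, West 6, Lowland 3, South 1, Central 3, North 5.
Central gets 2 under Webster and 3 under Adams.

2 and 3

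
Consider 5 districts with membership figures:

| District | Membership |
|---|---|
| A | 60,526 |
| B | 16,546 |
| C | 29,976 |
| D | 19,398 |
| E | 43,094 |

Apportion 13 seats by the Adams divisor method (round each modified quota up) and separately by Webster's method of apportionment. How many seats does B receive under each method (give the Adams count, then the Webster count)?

2 and 1

Adams: A 4, B 2, C 2, D 2, E 3.
Webster: A 5, B 1, C 2, D 2, E 3.
B gets 2 under Adams and 1 under Webster.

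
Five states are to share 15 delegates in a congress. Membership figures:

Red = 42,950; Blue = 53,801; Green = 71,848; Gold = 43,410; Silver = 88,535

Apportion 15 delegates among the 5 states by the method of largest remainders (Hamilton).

Red: 2, Blue: 3, Green: 4, Gold: 2, Silver: 4

Standard divisor: 300544 ÷ 15 ≈ 20036.267.
Standard quotas: Red 2.1436, Blue 2.6852, Green 3.5859, Gold 2.1666, Silver 4.4187.
Lower quotas: Red 2, Blue 2, Green 3, Gold 2, Silver 4 (sum 13, leaving 2 seats).
Remainders in descending order: Blue 0.6852, Green 0.5859, Silver 0.4187, Gold 0.1666, Red 0.1436.
The surplus seats go to Blue, Green.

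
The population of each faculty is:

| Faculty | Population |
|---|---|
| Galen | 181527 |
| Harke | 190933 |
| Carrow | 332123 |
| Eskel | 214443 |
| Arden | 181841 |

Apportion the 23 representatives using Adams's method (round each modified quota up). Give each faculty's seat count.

Galen 4; Harke 4; Carrow 7; Eskel 4; Arden 4

Standard divisor 1100867/23 ≈ 47863.783; standard quotas: Galen 3.793, Harke 3.989, Carrow 6.939, Eskel 4.480, Arden 3.799.
Rounding up gives 4, 4, 7, 5, 4 = 24 seats, so the divisor must be adjusted.
With modified divisor 54500: modified quotas Galen 3.331, Harke 3.503, Carrow 6.094, Eskel 3.935, Arden 3.337.
Rounding up: Galen 4, Harke 4, Carrow 7, Eskel 4, Arden 4 (total 23).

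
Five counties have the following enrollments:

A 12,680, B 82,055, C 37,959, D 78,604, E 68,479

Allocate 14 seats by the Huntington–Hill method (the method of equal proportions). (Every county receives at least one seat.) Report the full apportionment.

With divisor 21230: modified quotas A 0.597, B 3.865, C 1.788, D 3.702, E 3.226.
Geometric-mean thresholds: A (min 1), B √(3·4)=3.464, C √(1·2)=1.414, D √(3·4)=3.464, E √(3·4)=3.464.
Each quota rounded against its threshold gives A 1, B 4, C 2, D 4, E 3 (total 14).

A=1, B=4, C=2, D=4, E=3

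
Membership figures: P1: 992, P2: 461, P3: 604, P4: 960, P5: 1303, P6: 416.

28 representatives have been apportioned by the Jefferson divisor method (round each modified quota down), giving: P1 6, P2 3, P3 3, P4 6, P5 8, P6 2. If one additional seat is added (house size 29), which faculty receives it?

P3

Priority for the next seat is population ÷ (current seats + 1).
Priorities: P1 141.714, P2 115.250, P3 151.000, P4 137.143, P5 144.778, P6 138.667.
Highest priority: P3.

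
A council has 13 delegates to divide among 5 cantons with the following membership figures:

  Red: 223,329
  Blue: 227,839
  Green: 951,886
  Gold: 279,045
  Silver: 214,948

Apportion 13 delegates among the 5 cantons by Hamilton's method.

The standard divisor is 1897047/13 ≈ 145926.692.
Standard quotas: Red 1.5304, Blue 1.5613, Green 6.5230, Gold 1.9122, Silver 1.4730.
Lower quotas: Red 1, Blue 1, Green 6, Gold 1, Silver 1 (sum 10, leaving 3 seats).
Remainders in descending order: Gold 0.9122, Blue 0.5613, Red 0.5304, Green 0.5230, Silver 0.4730.
The surplus seats go to Gold, Blue, Red.

Red=2; Blue=2; Green=6; Gold=2; Silver=1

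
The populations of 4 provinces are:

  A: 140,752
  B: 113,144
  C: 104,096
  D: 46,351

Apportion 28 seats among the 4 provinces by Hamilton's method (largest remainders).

Total 404343; standard divisor 404343/28 ≈ 14440.821.
Standard quotas: A 9.7468, B 7.8350, C 7.2085, D 3.2097.
Lower quotas: A 9, B 7, C 7, D 3 (sum 26, leaving 2 seats).
Remainders in descending order: B 0.8350, A 0.7468, D 0.2097, C 0.2085.
The surplus seats go to B, A.

A 10; B 8; C 7; D 3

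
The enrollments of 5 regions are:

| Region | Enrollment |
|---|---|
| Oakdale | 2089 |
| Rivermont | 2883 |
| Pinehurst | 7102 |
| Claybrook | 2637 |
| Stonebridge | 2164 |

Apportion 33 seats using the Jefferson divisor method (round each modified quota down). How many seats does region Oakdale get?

4

Standard divisor 16875/33 ≈ 511.364; standard quotas: Oakdale 4.085, Rivermont 5.638, Pinehurst 13.888, Claybrook 5.157, Stonebridge 4.232.
Rounding down gives 4, 5, 13, 5, 4 = 31 seats, so the divisor must be adjusted.
With modified divisor 477: modified quotas Oakdale 4.379, Rivermont 6.044, Pinehurst 14.889, Claybrook 5.528, Stonebridge 4.537.
Rounding down: Oakdale 4, Rivermont 6, Pinehurst 14, Claybrook 5, Stonebridge 4 (total 33).
Oakdale receives 4.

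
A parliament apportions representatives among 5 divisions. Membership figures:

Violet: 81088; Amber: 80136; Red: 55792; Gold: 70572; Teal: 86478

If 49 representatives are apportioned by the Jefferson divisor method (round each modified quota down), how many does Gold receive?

Standard divisor 374066/49 ≈ 7634; standard quotas: Violet 10.622, Amber 10.497, Red 7.308, Gold 9.244, Teal 11.328.
Rounding down gives 10, 10, 7, 9, 11 = 47 seats, so the divisor must be adjusted.
With modified divisor 7250: modified quotas Violet 11.185, Amber 11.053, Red 7.695, Gold 9.734, Teal 11.928.
Rounding down: Violet 11, Amber 11, Red 7, Gold 9, Teal 11 (total 49).
Gold receives 9.

9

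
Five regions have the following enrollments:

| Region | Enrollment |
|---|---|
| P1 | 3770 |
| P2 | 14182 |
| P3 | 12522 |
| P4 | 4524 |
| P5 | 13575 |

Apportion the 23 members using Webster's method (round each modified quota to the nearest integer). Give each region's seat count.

P1 2; P2 7; P3 6; P4 2; P5 6

Standard divisor 48573/23 ≈ 2111.87; standard quotas: P1 1.785, P2 6.715, P3 5.929, P4 2.142, P5 6.428.
Rounding to the nearest integer gives P1 2, P2 7, P3 6, P4 2, P5 6 — total 23, matching the house size, so no adjustment is needed.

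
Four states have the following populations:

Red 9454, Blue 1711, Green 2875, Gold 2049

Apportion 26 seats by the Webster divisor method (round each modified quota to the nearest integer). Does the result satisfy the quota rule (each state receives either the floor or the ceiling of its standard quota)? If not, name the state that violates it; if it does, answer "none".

Standard quotas: Red 15.278, Blue 2.765, Green 4.646, Gold 3.311.
Webster allocation: Red 15, Blue 3, Green 5, Gold 3.
Every allocation lies between the lower and upper quota.

none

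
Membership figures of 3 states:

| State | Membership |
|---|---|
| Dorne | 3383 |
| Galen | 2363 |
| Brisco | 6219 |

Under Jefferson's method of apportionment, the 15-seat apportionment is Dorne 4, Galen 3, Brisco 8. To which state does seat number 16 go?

Brisco

Priority for the next seat is population ÷ (current seats + 1).
Priorities: Dorne 676.600, Galen 590.750, Brisco 691.000.
Highest priority: Brisco.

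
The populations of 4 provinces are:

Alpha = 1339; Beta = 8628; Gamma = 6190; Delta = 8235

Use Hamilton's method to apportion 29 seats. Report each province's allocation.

Alpha=2, Beta=10, Gamma=7, Delta=10

Total 24392; standard divisor 24392/29 ≈ 841.103.
Standard quotas: Alpha 1.5920, Beta 10.2580, Gamma 7.3594, Delta 9.7907.
Lower quotas: Alpha 1, Beta 10, Gamma 7, Delta 9 (sum 27, leaving 2 seats).
Remainders in descending order: Delta 0.7907, Alpha 0.5920, Gamma 0.3594, Beta 0.2580.
Largest remainders: Delta, Alpha receive the extra seats.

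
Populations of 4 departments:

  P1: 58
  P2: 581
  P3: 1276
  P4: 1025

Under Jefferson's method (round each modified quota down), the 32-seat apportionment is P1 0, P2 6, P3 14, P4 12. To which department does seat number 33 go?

Priority for the next seat is population ÷ (current seats + 1).
Priorities: P1 58.000, P2 83.000, P3 85.067, P4 78.846.
Highest priority: P3.

P3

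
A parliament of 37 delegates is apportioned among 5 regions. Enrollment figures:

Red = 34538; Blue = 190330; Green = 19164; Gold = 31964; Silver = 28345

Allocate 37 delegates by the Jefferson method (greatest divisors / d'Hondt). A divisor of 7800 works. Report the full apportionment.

With modified divisor 7800: modified quotas Red 4.428, Blue 24.401, Green 2.457, Gold 4.098, Silver 3.634.
Rounding down: Red 4, Blue 24, Green 2, Gold 4, Silver 3 (total 37).

Red=4; Blue=24; Green=2; Gold=4; Silver=3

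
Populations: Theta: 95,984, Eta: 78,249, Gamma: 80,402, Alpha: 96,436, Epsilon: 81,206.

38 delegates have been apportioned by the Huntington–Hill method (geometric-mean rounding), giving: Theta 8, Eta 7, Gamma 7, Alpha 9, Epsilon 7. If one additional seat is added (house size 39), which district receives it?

Theta

Priority for the next seat is population ÷ (√(s·(s+1))).
Priorities: Theta 11311.823, Eta 10456.462, Gamma 10744.169, Alpha 10165.247, Epsilon 10851.608.
Highest priority: Theta.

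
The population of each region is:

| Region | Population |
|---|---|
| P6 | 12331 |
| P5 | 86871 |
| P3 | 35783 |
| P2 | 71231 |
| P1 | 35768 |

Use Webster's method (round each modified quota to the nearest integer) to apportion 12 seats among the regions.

Standard divisor 241984/12 ≈ 20165.333; standard quotas: P6 0.611, P5 4.308, P3 1.774, P2 3.532, P1 1.774.
Rounding to the nearest integer gives 1, 4, 2, 4, 2 = 13 seats, so the divisor must be adjusted.
With modified divisor 22100: modified quotas P6 0.558, P5 3.931, P3 1.619, P2 3.223, P1 1.618.
Rounding to the nearest integer: P6 1, P5 4, P3 2, P2 3, P1 2 (total 12).

P6: 1; P5: 4; P3: 2; P2: 3; P1: 2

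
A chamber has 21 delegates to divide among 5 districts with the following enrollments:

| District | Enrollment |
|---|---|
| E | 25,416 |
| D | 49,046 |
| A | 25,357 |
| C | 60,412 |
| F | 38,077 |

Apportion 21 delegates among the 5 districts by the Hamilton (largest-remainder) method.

E: 3; D: 5; A: 3; C: 6; F: 4

Total 198308; standard divisor 198308/21 ≈ 9443.238.
Standard quotas: E 2.6914, D 5.1938, A 2.6852, C 6.3974, F 4.0322.
Lower quotas: E 2, D 5, A 2, C 6, F 4 (sum 19, leaving 2 seats).
Remainders in descending order: E 0.6914, A 0.6852, C 0.3974, D 0.1938, F 0.0322.
Largest remainders: E, A receive the extra seats.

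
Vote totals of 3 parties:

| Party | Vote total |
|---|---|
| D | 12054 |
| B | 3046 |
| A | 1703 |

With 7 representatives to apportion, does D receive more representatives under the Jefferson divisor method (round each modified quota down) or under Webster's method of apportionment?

Jefferson: D 6, B 1, A 0.
Webster: D 5, B 1, A 1.
D gets 6 under Jefferson and 5 under Webster.

Jefferson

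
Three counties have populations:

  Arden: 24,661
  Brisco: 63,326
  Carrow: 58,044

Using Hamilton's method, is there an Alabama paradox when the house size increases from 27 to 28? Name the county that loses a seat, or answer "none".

none

At 27 seats: Arden 4, Brisco 12, Carrow 11.
At 28 seats: Arden 5, Brisco 12, Carrow 11.
No county's allocation decreased.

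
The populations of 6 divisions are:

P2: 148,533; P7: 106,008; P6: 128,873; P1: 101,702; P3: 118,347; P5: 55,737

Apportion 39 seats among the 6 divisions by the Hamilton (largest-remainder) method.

P2 9, P7 6, P6 8, P1 6, P3 7, P5 3

Total 659200; standard divisor 659200/39 ≈ 16902.564.
Standard quotas: P2 8.7876, P7 6.2717, P6 7.6245, P1 6.0170, P3 7.0017, P5 3.2975.
Lower quotas: P2 8, P7 6, P6 7, P1 6, P3 7, P5 3 (sum 37, leaving 2 seats).
Remainders in descending order: P2 0.7876, P6 0.6245, P5 0.2975, P7 0.2717, P1 0.0170, P3 0.0017.
Largest remainders: P2, P6 receive the extra seats.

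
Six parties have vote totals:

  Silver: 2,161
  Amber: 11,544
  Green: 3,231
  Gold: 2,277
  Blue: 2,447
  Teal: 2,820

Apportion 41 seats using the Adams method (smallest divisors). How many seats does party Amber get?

Standard divisor 24480/41 ≈ 597.073; standard quotas: Silver 3.619, Amber 19.334, Green 5.411, Gold 3.814, Blue 4.098, Teal 4.723.
Rounding up gives 4, 20, 6, 4, 5, 5 = 44 seats, so the divisor must be adjusted.
With modified divisor 642.79: modified quotas Silver 3.362, Amber 17.959, Green 5.027, Gold 3.542, Blue 3.807, Teal 4.387.
Rounding up: Silver 4, Amber 18, Green 6, Gold 4, Blue 4, Teal 5 (total 41).
Amber receives 18.

18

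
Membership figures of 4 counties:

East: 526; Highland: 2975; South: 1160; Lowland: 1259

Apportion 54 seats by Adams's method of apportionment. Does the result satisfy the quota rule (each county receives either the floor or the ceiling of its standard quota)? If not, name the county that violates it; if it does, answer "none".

Highland

Standard quotas: East 4.798, Highland 27.137, South 10.581, Lowland 11.484.
Adams allocation: East 5, Highland 26, South 11, Lowland 12.
Highland has quota 27.137 (lower 27, upper 28) but receives 26 — outside the quota interval.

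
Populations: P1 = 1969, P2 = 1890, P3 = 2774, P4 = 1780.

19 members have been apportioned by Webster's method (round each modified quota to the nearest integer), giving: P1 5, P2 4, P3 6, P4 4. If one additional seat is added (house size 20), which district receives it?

P3

Priority for the next seat is population ÷ (current seats + 0.5).
Priorities: P1 358.000, P2 420.000, P3 426.769, P4 395.556.
Highest priority: P3.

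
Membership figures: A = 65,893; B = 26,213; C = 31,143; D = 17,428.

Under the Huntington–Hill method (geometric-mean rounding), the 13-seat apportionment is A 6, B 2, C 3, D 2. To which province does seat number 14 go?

Priority for the next seat is population ÷ (√(s·(s+1))).
Priorities: A 10167.511, B 10701.412, C 8990.210, D 7114.951.
Highest priority: B.

B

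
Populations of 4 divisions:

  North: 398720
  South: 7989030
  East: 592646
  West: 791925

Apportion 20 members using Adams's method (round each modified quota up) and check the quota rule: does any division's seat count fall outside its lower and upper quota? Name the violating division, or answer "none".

Standard quotas: North 0.816, South 16.350, East 1.213, West 1.621.
Adams allocation: North 1, South 15, East 2, West 2.
South has quota 16.350 (lower 16, upper 17) but receives 15 — outside the quota interval.

South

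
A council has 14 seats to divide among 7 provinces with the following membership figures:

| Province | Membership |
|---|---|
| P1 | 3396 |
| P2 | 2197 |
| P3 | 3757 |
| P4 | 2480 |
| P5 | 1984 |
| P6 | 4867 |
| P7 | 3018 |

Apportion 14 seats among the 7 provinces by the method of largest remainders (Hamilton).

P1 2, P2 1, P3 3, P4 2, P5 1, P6 3, P7 2

Total 21699; standard divisor 21699/14 ≈ 1549.929.
Standard quotas: P1 2.191, P2 1.417, P3 2.424, P4 1.600, P5 1.280, P6 3.140, P7 1.947.
Lower quotas: P1 2, P2 1, P3 2, P4 1, P5 1, P6 3, P7 1 (sum 11, leaving 3 seats).
Remainders in descending order: P7 0.947, P4 0.600, P3 0.424, P2 0.417, P5 0.280, P1 0.191, P6 0.140.
The surplus seats go to P7, P4, P3.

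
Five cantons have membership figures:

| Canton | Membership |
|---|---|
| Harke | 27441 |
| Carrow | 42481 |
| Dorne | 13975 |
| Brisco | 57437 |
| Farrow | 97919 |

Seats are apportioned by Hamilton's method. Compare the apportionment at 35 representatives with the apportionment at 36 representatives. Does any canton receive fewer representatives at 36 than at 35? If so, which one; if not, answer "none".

none

At 35 seats: Harke 4, Carrow 6, Dorne 2, Brisco 9, Farrow 14.
At 36 seats: Harke 4, Carrow 6, Dorne 2, Brisco 9, Farrow 15.
No canton's allocation decreased.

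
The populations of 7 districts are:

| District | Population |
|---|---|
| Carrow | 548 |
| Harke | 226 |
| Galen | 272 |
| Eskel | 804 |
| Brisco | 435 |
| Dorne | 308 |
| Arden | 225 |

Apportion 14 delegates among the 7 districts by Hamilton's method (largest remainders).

Carrow 3, Harke 1, Galen 1, Eskel 4, Brisco 2, Dorne 2, Arden 1

Total 2818; standard divisor 2818/14 ≈ 201.286.
Standard quotas: Carrow 2.722, Harke 1.123, Galen 1.351, Eskel 3.994, Brisco 2.161, Dorne 1.530, Arden 1.118.
Lower quotas: Carrow 2, Harke 1, Galen 1, Eskel 3, Brisco 2, Dorne 1, Arden 1 (sum 11, leaving 3 seats).
Remainders in descending order: Eskel 0.994, Carrow 0.722, Dorne 0.530, Galen 0.351, Brisco 0.161, Harke 0.123, Arden 0.118.
The surplus seats go to Eskel, Carrow, Dorne.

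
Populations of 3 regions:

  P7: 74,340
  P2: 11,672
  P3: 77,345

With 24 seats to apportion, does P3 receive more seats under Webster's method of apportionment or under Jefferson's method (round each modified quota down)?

Jefferson

Webster: P7 11, P2 2, P3 11.
Jefferson: P7 11, P2 1, P3 12.
P3 gets 11 under Webster and 12 under Jefferson.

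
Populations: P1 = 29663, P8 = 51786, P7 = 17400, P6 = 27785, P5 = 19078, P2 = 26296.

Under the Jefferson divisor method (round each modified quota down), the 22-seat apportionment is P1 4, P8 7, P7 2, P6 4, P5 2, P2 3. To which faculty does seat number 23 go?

Priority for the next seat is population ÷ (current seats + 1).
Priorities: P1 5932.600, P8 6473.250, P7 5800.000, P6 5557.000, P5 6359.333, P2 6574.000.
Highest priority: P2.

P2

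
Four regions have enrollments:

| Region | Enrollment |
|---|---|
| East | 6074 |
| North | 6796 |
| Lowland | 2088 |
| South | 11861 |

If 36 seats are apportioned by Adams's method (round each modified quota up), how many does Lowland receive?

3

Standard divisor 26819/36 ≈ 744.972; standard quotas: East 8.153, North 9.122, Lowland 2.803, South 15.921.
Rounding up gives 9, 10, 3, 16 = 38 seats, so the divisor must be adjusted.
With modified divisor 770: modified quotas East 7.888, North 8.826, Lowland 2.712, South 15.404.
Rounding up: East 8, North 9, Lowland 3, South 16 (total 36).
Lowland receives 3.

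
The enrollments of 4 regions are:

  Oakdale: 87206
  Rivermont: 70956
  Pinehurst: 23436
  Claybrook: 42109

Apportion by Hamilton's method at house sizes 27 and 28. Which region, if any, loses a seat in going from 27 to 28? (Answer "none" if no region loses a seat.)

none

At 27 seats: Oakdale 10, Rivermont 9, Pinehurst 3, Claybrook 5.
At 28 seats: Oakdale 11, Rivermont 9, Pinehurst 3, Claybrook 5.
No region's allocation decreased.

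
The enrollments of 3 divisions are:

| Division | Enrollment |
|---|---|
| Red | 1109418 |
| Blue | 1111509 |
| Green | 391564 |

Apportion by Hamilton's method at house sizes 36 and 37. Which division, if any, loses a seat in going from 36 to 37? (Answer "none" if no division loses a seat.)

Green

At 36 seats: Red 15, Blue 15, Green 6.
At 37 seats: Red 16, Blue 16, Green 5.
Green drops from 6 to 5.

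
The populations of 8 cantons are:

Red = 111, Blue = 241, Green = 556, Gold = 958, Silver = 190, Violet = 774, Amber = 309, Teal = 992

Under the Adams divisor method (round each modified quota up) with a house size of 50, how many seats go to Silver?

3

Standard divisor 4131/50 ≈ 82.62; standard quotas: Red 1.344, Blue 2.917, Green 6.730, Gold 11.595, Silver 2.300, Violet 9.368, Amber 3.740, Teal 12.007.
Rounding up gives 2, 3, 7, 12, 3, 10, 4, 13 = 54 seats, so the divisor must be adjusted.
With modified divisor 91: modified quotas Red 1.220, Blue 2.648, Green 6.110, Gold 10.527, Silver 2.088, Violet 8.505, Amber 3.396, Teal 10.901.
Rounding up: Red 2, Blue 3, Green 7, Gold 11, Silver 3, Violet 9, Amber 4, Teal 11 (total 50).
Silver receives 3.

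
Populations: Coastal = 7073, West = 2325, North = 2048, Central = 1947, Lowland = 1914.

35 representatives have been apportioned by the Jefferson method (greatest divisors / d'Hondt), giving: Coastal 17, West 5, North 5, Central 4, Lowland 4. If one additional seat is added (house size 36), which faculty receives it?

Coastal

Priority for the next seat is population ÷ (current seats + 1).
Priorities: Coastal 392.944, West 387.500, North 341.333, Central 389.400, Lowland 382.800.
Highest priority: Coastal.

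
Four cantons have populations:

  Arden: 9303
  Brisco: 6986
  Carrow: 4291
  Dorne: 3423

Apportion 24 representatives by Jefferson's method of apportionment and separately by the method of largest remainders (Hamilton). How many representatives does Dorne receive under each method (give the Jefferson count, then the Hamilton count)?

Jefferson: Arden 10, Brisco 7, Carrow 4, Dorne 3.
Hamilton: Arden 9, Brisco 7, Carrow 4, Dorne 4.
Dorne gets 3 under Jefferson and 4 under Hamilton.

3 and 4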